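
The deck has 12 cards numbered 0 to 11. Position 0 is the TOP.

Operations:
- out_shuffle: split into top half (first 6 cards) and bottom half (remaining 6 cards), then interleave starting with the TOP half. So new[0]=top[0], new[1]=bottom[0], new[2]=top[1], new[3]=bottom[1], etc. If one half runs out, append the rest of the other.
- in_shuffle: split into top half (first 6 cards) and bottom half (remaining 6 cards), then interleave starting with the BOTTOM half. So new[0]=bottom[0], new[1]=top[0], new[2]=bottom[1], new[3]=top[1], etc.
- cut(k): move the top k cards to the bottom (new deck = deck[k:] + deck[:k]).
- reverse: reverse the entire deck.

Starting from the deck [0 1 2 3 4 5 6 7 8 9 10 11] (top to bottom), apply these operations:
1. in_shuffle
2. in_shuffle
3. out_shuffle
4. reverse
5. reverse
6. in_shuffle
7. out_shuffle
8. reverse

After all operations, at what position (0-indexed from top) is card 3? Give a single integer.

After op 1 (in_shuffle): [6 0 7 1 8 2 9 3 10 4 11 5]
After op 2 (in_shuffle): [9 6 3 0 10 7 4 1 11 8 5 2]
After op 3 (out_shuffle): [9 4 6 1 3 11 0 8 10 5 7 2]
After op 4 (reverse): [2 7 5 10 8 0 11 3 1 6 4 9]
After op 5 (reverse): [9 4 6 1 3 11 0 8 10 5 7 2]
After op 6 (in_shuffle): [0 9 8 4 10 6 5 1 7 3 2 11]
After op 7 (out_shuffle): [0 5 9 1 8 7 4 3 10 2 6 11]
After op 8 (reverse): [11 6 2 10 3 4 7 8 1 9 5 0]
Card 3 is at position 4.

Answer: 4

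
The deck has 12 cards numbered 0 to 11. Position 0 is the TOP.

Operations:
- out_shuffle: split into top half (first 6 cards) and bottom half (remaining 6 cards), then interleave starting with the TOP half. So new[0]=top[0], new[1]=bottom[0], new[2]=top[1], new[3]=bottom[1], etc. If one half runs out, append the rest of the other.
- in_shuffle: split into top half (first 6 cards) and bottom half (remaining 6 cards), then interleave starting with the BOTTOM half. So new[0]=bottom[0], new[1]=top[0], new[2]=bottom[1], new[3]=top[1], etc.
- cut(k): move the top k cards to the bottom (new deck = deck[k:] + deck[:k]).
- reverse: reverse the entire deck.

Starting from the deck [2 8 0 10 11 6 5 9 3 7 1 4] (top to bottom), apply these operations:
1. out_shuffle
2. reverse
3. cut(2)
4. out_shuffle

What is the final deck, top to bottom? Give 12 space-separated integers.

Answer: 1 9 11 8 7 5 10 2 3 4 0 6

Derivation:
After op 1 (out_shuffle): [2 5 8 9 0 3 10 7 11 1 6 4]
After op 2 (reverse): [4 6 1 11 7 10 3 0 9 8 5 2]
After op 3 (cut(2)): [1 11 7 10 3 0 9 8 5 2 4 6]
After op 4 (out_shuffle): [1 9 11 8 7 5 10 2 3 4 0 6]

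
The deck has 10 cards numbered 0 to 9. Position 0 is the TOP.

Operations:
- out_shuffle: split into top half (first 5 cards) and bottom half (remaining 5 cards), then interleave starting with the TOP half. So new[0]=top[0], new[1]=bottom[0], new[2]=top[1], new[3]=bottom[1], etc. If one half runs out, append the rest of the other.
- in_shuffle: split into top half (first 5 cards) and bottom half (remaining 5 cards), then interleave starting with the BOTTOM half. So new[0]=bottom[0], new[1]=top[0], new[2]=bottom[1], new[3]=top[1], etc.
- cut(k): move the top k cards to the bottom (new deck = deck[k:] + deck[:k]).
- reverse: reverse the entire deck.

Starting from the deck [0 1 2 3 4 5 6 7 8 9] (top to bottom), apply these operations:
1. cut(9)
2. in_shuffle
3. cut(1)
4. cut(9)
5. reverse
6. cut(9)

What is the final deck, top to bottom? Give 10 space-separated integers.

After op 1 (cut(9)): [9 0 1 2 3 4 5 6 7 8]
After op 2 (in_shuffle): [4 9 5 0 6 1 7 2 8 3]
After op 3 (cut(1)): [9 5 0 6 1 7 2 8 3 4]
After op 4 (cut(9)): [4 9 5 0 6 1 7 2 8 3]
After op 5 (reverse): [3 8 2 7 1 6 0 5 9 4]
After op 6 (cut(9)): [4 3 8 2 7 1 6 0 5 9]

Answer: 4 3 8 2 7 1 6 0 5 9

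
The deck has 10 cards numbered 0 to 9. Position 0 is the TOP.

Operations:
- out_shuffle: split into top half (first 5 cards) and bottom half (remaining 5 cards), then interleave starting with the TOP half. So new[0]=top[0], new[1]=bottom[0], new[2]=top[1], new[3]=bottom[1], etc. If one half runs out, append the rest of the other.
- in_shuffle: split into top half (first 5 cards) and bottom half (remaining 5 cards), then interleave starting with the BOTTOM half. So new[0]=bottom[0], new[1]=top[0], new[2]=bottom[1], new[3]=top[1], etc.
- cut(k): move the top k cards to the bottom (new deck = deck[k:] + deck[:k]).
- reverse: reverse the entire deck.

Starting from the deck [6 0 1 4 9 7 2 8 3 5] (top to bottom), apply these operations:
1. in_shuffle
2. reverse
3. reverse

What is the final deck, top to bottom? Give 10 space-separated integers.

After op 1 (in_shuffle): [7 6 2 0 8 1 3 4 5 9]
After op 2 (reverse): [9 5 4 3 1 8 0 2 6 7]
After op 3 (reverse): [7 6 2 0 8 1 3 4 5 9]

Answer: 7 6 2 0 8 1 3 4 5 9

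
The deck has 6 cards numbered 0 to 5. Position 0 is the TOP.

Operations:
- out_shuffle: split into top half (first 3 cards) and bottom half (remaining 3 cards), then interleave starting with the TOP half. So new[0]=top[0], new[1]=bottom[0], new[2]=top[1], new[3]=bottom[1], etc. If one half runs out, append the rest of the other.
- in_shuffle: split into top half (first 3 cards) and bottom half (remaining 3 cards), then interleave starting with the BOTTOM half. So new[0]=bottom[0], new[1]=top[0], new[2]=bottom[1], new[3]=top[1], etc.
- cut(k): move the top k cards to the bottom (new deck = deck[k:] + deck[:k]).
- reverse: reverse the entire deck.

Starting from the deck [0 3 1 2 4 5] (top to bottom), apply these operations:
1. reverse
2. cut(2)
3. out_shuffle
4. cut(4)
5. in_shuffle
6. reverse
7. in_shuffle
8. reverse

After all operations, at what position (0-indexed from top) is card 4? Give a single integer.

Answer: 0

Derivation:
After op 1 (reverse): [5 4 2 1 3 0]
After op 2 (cut(2)): [2 1 3 0 5 4]
After op 3 (out_shuffle): [2 0 1 5 3 4]
After op 4 (cut(4)): [3 4 2 0 1 5]
After op 5 (in_shuffle): [0 3 1 4 5 2]
After op 6 (reverse): [2 5 4 1 3 0]
After op 7 (in_shuffle): [1 2 3 5 0 4]
After op 8 (reverse): [4 0 5 3 2 1]
Card 4 is at position 0.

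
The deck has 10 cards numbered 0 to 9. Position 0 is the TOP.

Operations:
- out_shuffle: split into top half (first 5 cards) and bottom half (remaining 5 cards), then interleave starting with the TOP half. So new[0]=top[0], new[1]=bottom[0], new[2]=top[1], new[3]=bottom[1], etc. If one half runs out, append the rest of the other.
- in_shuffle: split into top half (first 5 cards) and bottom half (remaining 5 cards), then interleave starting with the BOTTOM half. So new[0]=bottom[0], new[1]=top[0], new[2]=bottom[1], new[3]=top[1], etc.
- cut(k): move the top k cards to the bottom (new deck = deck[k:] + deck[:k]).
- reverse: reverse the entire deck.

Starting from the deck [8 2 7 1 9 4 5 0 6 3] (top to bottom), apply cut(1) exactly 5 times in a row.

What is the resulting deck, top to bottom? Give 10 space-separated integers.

After op 1 (cut(1)): [2 7 1 9 4 5 0 6 3 8]
After op 2 (cut(1)): [7 1 9 4 5 0 6 3 8 2]
After op 3 (cut(1)): [1 9 4 5 0 6 3 8 2 7]
After op 4 (cut(1)): [9 4 5 0 6 3 8 2 7 1]
After op 5 (cut(1)): [4 5 0 6 3 8 2 7 1 9]

Answer: 4 5 0 6 3 8 2 7 1 9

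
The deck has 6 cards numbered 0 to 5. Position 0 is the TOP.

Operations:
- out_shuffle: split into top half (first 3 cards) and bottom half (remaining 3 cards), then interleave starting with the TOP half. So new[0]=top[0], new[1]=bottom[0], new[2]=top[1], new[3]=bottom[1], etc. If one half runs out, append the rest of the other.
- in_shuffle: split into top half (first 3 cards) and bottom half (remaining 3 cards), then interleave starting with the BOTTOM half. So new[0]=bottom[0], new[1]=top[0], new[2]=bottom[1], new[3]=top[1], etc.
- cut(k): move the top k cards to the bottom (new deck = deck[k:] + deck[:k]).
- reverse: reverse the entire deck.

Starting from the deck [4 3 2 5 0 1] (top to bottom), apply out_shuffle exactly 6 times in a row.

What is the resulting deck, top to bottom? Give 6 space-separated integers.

After op 1 (out_shuffle): [4 5 3 0 2 1]
After op 2 (out_shuffle): [4 0 5 2 3 1]
After op 3 (out_shuffle): [4 2 0 3 5 1]
After op 4 (out_shuffle): [4 3 2 5 0 1]
After op 5 (out_shuffle): [4 5 3 0 2 1]
After op 6 (out_shuffle): [4 0 5 2 3 1]

Answer: 4 0 5 2 3 1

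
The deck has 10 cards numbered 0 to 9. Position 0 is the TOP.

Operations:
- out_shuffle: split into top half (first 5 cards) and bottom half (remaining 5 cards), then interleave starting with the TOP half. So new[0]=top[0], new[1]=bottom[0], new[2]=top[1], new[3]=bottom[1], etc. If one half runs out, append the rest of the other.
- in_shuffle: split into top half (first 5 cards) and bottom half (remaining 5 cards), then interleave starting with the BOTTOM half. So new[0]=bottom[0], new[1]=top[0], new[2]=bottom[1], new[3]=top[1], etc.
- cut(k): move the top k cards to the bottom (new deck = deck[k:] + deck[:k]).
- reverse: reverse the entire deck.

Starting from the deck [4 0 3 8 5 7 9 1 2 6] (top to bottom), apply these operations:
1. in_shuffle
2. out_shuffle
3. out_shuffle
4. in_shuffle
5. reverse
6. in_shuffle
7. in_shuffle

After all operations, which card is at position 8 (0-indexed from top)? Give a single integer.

After op 1 (in_shuffle): [7 4 9 0 1 3 2 8 6 5]
After op 2 (out_shuffle): [7 3 4 2 9 8 0 6 1 5]
After op 3 (out_shuffle): [7 8 3 0 4 6 2 1 9 5]
After op 4 (in_shuffle): [6 7 2 8 1 3 9 0 5 4]
After op 5 (reverse): [4 5 0 9 3 1 8 2 7 6]
After op 6 (in_shuffle): [1 4 8 5 2 0 7 9 6 3]
After op 7 (in_shuffle): [0 1 7 4 9 8 6 5 3 2]
Position 8: card 3.

Answer: 3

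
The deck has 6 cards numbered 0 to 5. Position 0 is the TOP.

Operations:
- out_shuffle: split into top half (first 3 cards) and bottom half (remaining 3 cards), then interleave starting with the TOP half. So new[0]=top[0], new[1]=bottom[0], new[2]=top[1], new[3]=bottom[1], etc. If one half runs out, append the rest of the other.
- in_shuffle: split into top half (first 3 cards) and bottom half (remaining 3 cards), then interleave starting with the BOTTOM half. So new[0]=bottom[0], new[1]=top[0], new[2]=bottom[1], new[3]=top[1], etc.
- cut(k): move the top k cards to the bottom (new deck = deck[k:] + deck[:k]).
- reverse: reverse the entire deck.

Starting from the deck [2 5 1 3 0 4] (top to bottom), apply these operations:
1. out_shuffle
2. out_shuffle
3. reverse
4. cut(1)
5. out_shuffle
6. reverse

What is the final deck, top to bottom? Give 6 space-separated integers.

Answer: 4 3 2 1 0 5

Derivation:
After op 1 (out_shuffle): [2 3 5 0 1 4]
After op 2 (out_shuffle): [2 0 3 1 5 4]
After op 3 (reverse): [4 5 1 3 0 2]
After op 4 (cut(1)): [5 1 3 0 2 4]
After op 5 (out_shuffle): [5 0 1 2 3 4]
After op 6 (reverse): [4 3 2 1 0 5]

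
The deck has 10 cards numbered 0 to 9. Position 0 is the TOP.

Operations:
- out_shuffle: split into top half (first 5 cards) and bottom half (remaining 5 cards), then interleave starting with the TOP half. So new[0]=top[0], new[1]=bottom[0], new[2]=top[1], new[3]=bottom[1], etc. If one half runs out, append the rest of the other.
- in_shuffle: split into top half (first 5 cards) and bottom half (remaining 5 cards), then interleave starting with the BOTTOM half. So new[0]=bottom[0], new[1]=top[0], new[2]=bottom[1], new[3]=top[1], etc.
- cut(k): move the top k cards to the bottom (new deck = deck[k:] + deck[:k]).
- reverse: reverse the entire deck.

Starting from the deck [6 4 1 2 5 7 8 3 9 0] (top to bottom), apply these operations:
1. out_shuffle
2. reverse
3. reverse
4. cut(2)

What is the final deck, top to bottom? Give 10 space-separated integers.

Answer: 4 8 1 3 2 9 5 0 6 7

Derivation:
After op 1 (out_shuffle): [6 7 4 8 1 3 2 9 5 0]
After op 2 (reverse): [0 5 9 2 3 1 8 4 7 6]
After op 3 (reverse): [6 7 4 8 1 3 2 9 5 0]
After op 4 (cut(2)): [4 8 1 3 2 9 5 0 6 7]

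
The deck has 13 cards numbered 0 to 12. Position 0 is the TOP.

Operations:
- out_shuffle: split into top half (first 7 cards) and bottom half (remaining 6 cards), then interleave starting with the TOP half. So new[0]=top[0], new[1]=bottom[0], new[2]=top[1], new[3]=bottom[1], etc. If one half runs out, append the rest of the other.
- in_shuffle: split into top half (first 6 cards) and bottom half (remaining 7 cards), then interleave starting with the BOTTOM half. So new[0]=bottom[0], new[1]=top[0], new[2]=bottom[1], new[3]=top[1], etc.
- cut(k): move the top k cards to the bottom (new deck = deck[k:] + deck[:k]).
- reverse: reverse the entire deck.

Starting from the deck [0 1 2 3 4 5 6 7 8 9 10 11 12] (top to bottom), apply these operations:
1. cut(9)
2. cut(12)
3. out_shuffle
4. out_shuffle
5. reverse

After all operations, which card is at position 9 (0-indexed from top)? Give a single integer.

Answer: 12

Derivation:
After op 1 (cut(9)): [9 10 11 12 0 1 2 3 4 5 6 7 8]
After op 2 (cut(12)): [8 9 10 11 12 0 1 2 3 4 5 6 7]
After op 3 (out_shuffle): [8 2 9 3 10 4 11 5 12 6 0 7 1]
After op 4 (out_shuffle): [8 5 2 12 9 6 3 0 10 7 4 1 11]
After op 5 (reverse): [11 1 4 7 10 0 3 6 9 12 2 5 8]
Position 9: card 12.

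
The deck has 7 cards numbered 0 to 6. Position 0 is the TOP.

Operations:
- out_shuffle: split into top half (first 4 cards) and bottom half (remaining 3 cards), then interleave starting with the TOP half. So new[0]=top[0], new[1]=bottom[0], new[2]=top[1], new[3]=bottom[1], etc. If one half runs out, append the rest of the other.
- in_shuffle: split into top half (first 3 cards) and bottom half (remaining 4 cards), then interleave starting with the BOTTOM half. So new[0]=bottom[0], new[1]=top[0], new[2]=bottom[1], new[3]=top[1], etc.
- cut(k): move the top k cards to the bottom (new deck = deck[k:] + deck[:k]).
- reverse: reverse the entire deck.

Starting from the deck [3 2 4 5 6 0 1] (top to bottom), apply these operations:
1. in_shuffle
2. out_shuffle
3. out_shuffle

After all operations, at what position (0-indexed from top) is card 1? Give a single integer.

After op 1 (in_shuffle): [5 3 6 2 0 4 1]
After op 2 (out_shuffle): [5 0 3 4 6 1 2]
After op 3 (out_shuffle): [5 6 0 1 3 2 4]
Card 1 is at position 3.

Answer: 3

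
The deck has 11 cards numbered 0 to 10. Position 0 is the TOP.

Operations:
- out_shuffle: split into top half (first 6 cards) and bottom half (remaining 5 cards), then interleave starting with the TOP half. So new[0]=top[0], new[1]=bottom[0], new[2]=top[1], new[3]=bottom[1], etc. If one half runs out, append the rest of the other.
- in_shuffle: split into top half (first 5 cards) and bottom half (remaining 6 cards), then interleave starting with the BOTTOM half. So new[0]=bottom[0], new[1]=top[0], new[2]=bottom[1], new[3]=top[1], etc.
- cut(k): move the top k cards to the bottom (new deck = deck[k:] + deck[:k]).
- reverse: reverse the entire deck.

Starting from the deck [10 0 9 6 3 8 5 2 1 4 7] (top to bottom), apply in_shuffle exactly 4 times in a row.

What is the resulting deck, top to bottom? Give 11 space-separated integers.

After op 1 (in_shuffle): [8 10 5 0 2 9 1 6 4 3 7]
After op 2 (in_shuffle): [9 8 1 10 6 5 4 0 3 2 7]
After op 3 (in_shuffle): [5 9 4 8 0 1 3 10 2 6 7]
After op 4 (in_shuffle): [1 5 3 9 10 4 2 8 6 0 7]

Answer: 1 5 3 9 10 4 2 8 6 0 7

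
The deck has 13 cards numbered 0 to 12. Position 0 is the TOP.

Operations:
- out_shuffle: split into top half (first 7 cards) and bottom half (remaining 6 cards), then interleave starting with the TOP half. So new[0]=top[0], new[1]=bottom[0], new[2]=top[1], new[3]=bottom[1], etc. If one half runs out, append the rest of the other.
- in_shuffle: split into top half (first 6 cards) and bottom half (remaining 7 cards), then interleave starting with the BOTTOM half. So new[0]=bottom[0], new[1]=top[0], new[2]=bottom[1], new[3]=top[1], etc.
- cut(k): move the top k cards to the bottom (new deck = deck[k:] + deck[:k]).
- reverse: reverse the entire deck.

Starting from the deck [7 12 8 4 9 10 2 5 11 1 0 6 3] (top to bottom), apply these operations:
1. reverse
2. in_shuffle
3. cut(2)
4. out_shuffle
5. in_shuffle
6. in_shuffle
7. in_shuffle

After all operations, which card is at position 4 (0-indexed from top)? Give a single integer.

After op 1 (reverse): [3 6 0 1 11 5 2 10 9 4 8 12 7]
After op 2 (in_shuffle): [2 3 10 6 9 0 4 1 8 11 12 5 7]
After op 3 (cut(2)): [10 6 9 0 4 1 8 11 12 5 7 2 3]
After op 4 (out_shuffle): [10 11 6 12 9 5 0 7 4 2 1 3 8]
After op 5 (in_shuffle): [0 10 7 11 4 6 2 12 1 9 3 5 8]
After op 6 (in_shuffle): [2 0 12 10 1 7 9 11 3 4 5 6 8]
After op 7 (in_shuffle): [9 2 11 0 3 12 4 10 5 1 6 7 8]
Position 4: card 3.

Answer: 3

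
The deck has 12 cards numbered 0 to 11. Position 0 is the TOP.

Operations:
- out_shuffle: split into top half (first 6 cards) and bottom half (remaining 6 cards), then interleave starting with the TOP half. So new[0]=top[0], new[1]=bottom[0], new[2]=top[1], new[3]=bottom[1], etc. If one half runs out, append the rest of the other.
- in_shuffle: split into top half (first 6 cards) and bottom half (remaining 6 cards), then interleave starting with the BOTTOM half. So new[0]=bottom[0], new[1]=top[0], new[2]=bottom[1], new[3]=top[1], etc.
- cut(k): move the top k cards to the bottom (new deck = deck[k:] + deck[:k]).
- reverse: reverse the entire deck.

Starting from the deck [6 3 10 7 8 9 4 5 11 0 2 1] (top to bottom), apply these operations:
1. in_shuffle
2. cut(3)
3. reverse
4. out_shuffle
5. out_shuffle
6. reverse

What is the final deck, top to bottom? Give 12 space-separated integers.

Answer: 3 0 8 4 11 7 1 6 10 2 9 5

Derivation:
After op 1 (in_shuffle): [4 6 5 3 11 10 0 7 2 8 1 9]
After op 2 (cut(3)): [3 11 10 0 7 2 8 1 9 4 6 5]
After op 3 (reverse): [5 6 4 9 1 8 2 7 0 10 11 3]
After op 4 (out_shuffle): [5 2 6 7 4 0 9 10 1 11 8 3]
After op 5 (out_shuffle): [5 9 2 10 6 1 7 11 4 8 0 3]
After op 6 (reverse): [3 0 8 4 11 7 1 6 10 2 9 5]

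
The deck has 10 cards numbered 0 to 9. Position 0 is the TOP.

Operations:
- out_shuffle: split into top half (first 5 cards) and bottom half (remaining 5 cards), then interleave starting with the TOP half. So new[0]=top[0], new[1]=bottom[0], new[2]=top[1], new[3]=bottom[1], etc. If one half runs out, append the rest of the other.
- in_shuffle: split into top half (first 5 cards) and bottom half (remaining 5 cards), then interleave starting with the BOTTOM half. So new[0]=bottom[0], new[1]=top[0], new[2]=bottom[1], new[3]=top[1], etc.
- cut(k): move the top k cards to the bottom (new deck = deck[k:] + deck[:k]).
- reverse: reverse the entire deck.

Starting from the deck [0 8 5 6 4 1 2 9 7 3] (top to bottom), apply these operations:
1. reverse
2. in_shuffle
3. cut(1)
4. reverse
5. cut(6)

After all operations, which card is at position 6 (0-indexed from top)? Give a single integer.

Answer: 0

Derivation:
After op 1 (reverse): [3 7 9 2 1 4 6 5 8 0]
After op 2 (in_shuffle): [4 3 6 7 5 9 8 2 0 1]
After op 3 (cut(1)): [3 6 7 5 9 8 2 0 1 4]
After op 4 (reverse): [4 1 0 2 8 9 5 7 6 3]
After op 5 (cut(6)): [5 7 6 3 4 1 0 2 8 9]
Position 6: card 0.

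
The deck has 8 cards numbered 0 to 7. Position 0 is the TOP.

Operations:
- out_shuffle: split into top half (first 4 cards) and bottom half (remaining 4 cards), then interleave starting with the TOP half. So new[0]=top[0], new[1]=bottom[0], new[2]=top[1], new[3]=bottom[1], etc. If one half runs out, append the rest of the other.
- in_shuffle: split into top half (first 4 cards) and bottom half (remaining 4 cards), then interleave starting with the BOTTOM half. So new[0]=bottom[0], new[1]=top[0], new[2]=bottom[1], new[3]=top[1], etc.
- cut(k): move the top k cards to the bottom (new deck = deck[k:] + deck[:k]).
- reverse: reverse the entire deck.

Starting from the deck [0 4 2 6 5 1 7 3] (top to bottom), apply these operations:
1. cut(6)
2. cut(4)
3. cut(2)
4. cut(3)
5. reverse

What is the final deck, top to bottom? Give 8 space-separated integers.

Answer: 7 1 5 6 2 4 0 3

Derivation:
After op 1 (cut(6)): [7 3 0 4 2 6 5 1]
After op 2 (cut(4)): [2 6 5 1 7 3 0 4]
After op 3 (cut(2)): [5 1 7 3 0 4 2 6]
After op 4 (cut(3)): [3 0 4 2 6 5 1 7]
After op 5 (reverse): [7 1 5 6 2 4 0 3]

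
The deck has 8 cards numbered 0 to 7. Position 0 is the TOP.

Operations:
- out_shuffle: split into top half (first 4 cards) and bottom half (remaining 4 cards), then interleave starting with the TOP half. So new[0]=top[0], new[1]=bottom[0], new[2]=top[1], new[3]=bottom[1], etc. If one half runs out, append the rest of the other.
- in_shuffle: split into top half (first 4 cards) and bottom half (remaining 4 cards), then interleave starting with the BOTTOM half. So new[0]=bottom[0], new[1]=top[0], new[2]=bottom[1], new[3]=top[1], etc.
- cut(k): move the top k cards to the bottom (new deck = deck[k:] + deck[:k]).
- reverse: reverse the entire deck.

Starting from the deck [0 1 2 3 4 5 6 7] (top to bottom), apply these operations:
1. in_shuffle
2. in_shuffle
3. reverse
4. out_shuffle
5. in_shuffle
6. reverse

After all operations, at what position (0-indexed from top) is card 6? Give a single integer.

After op 1 (in_shuffle): [4 0 5 1 6 2 7 3]
After op 2 (in_shuffle): [6 4 2 0 7 5 3 1]
After op 3 (reverse): [1 3 5 7 0 2 4 6]
After op 4 (out_shuffle): [1 0 3 2 5 4 7 6]
After op 5 (in_shuffle): [5 1 4 0 7 3 6 2]
After op 6 (reverse): [2 6 3 7 0 4 1 5]
Card 6 is at position 1.

Answer: 1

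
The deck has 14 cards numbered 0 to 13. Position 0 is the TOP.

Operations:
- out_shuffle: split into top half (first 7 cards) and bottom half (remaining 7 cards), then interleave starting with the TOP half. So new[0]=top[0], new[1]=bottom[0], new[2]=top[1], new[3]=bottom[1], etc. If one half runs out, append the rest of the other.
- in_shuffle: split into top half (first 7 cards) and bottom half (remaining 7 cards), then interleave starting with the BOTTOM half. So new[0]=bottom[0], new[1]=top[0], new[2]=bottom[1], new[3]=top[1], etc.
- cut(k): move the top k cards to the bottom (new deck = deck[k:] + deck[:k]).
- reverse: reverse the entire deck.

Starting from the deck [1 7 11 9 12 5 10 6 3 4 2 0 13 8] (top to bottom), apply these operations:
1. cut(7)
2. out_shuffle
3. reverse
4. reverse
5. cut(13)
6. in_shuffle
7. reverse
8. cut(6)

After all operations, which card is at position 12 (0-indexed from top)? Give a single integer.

After op 1 (cut(7)): [6 3 4 2 0 13 8 1 7 11 9 12 5 10]
After op 2 (out_shuffle): [6 1 3 7 4 11 2 9 0 12 13 5 8 10]
After op 3 (reverse): [10 8 5 13 12 0 9 2 11 4 7 3 1 6]
After op 4 (reverse): [6 1 3 7 4 11 2 9 0 12 13 5 8 10]
After op 5 (cut(13)): [10 6 1 3 7 4 11 2 9 0 12 13 5 8]
After op 6 (in_shuffle): [2 10 9 6 0 1 12 3 13 7 5 4 8 11]
After op 7 (reverse): [11 8 4 5 7 13 3 12 1 0 6 9 10 2]
After op 8 (cut(6)): [3 12 1 0 6 9 10 2 11 8 4 5 7 13]
Position 12: card 7.

Answer: 7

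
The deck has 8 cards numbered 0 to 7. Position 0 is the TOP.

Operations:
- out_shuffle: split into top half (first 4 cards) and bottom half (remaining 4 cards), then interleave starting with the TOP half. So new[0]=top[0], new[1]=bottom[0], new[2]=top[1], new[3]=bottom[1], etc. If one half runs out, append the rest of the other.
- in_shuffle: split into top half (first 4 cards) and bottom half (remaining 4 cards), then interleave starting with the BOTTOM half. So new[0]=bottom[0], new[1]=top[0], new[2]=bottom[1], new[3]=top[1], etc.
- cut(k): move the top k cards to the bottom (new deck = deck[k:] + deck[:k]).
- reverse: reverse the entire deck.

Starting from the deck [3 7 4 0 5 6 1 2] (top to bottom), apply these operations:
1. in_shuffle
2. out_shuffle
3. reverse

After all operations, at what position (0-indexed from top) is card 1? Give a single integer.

After op 1 (in_shuffle): [5 3 6 7 1 4 2 0]
After op 2 (out_shuffle): [5 1 3 4 6 2 7 0]
After op 3 (reverse): [0 7 2 6 4 3 1 5]
Card 1 is at position 6.

Answer: 6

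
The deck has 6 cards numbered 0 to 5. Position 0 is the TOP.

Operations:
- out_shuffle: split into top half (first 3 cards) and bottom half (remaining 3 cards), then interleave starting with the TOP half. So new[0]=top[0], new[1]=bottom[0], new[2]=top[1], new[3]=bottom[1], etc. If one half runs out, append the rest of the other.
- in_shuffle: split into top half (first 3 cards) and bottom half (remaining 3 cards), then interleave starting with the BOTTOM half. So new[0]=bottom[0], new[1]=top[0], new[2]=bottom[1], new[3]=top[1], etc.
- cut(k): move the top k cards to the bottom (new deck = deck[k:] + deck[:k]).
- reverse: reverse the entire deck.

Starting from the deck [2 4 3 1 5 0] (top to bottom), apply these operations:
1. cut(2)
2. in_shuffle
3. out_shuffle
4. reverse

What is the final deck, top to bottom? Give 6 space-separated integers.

After op 1 (cut(2)): [3 1 5 0 2 4]
After op 2 (in_shuffle): [0 3 2 1 4 5]
After op 3 (out_shuffle): [0 1 3 4 2 5]
After op 4 (reverse): [5 2 4 3 1 0]

Answer: 5 2 4 3 1 0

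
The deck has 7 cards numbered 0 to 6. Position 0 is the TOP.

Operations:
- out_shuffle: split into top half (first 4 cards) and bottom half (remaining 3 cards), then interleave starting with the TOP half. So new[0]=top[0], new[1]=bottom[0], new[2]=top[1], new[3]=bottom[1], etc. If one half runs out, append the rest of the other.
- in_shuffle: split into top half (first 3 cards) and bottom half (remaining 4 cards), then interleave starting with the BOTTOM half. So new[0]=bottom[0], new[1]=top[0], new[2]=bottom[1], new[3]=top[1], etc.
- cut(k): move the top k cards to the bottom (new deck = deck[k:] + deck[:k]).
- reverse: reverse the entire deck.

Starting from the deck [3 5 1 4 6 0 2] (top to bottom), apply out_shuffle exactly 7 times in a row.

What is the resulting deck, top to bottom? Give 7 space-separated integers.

Answer: 3 6 5 0 1 2 4

Derivation:
After op 1 (out_shuffle): [3 6 5 0 1 2 4]
After op 2 (out_shuffle): [3 1 6 2 5 4 0]
After op 3 (out_shuffle): [3 5 1 4 6 0 2]
After op 4 (out_shuffle): [3 6 5 0 1 2 4]
After op 5 (out_shuffle): [3 1 6 2 5 4 0]
After op 6 (out_shuffle): [3 5 1 4 6 0 2]
After op 7 (out_shuffle): [3 6 5 0 1 2 4]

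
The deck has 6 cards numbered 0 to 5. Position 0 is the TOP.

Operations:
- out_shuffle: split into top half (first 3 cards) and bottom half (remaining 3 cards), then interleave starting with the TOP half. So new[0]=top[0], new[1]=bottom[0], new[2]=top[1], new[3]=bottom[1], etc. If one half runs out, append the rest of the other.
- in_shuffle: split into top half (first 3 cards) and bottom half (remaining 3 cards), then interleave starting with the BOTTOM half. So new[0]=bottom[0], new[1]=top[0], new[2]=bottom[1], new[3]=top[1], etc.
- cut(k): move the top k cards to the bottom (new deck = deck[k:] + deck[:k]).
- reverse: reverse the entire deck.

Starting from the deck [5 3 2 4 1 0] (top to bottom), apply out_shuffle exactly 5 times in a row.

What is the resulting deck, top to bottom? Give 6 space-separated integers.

Answer: 5 4 3 1 2 0

Derivation:
After op 1 (out_shuffle): [5 4 3 1 2 0]
After op 2 (out_shuffle): [5 1 4 2 3 0]
After op 3 (out_shuffle): [5 2 1 3 4 0]
After op 4 (out_shuffle): [5 3 2 4 1 0]
After op 5 (out_shuffle): [5 4 3 1 2 0]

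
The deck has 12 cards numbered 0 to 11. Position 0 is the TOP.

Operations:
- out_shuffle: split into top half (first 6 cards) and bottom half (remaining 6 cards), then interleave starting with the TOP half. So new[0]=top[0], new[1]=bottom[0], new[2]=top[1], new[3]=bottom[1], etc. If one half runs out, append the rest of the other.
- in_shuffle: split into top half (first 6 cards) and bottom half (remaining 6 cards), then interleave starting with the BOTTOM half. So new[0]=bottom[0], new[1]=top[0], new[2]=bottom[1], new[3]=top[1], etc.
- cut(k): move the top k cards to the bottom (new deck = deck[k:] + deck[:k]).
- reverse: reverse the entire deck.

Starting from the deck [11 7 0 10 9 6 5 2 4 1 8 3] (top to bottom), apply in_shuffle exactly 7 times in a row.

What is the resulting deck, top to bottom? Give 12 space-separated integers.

After op 1 (in_shuffle): [5 11 2 7 4 0 1 10 8 9 3 6]
After op 2 (in_shuffle): [1 5 10 11 8 2 9 7 3 4 6 0]
After op 3 (in_shuffle): [9 1 7 5 3 10 4 11 6 8 0 2]
After op 4 (in_shuffle): [4 9 11 1 6 7 8 5 0 3 2 10]
After op 5 (in_shuffle): [8 4 5 9 0 11 3 1 2 6 10 7]
After op 6 (in_shuffle): [3 8 1 4 2 5 6 9 10 0 7 11]
After op 7 (in_shuffle): [6 3 9 8 10 1 0 4 7 2 11 5]

Answer: 6 3 9 8 10 1 0 4 7 2 11 5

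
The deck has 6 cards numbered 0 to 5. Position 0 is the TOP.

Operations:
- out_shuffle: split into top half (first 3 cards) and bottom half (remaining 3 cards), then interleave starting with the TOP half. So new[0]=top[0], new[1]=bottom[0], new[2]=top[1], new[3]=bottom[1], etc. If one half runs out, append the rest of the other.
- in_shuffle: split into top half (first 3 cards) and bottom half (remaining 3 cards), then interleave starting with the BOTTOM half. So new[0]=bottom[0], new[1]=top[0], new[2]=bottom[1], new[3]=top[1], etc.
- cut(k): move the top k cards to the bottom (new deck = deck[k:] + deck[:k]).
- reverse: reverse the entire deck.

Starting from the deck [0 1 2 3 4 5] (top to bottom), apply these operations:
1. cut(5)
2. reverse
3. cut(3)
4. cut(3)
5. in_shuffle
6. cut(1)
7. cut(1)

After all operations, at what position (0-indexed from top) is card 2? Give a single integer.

Answer: 3

Derivation:
After op 1 (cut(5)): [5 0 1 2 3 4]
After op 2 (reverse): [4 3 2 1 0 5]
After op 3 (cut(3)): [1 0 5 4 3 2]
After op 4 (cut(3)): [4 3 2 1 0 5]
After op 5 (in_shuffle): [1 4 0 3 5 2]
After op 6 (cut(1)): [4 0 3 5 2 1]
After op 7 (cut(1)): [0 3 5 2 1 4]
Card 2 is at position 3.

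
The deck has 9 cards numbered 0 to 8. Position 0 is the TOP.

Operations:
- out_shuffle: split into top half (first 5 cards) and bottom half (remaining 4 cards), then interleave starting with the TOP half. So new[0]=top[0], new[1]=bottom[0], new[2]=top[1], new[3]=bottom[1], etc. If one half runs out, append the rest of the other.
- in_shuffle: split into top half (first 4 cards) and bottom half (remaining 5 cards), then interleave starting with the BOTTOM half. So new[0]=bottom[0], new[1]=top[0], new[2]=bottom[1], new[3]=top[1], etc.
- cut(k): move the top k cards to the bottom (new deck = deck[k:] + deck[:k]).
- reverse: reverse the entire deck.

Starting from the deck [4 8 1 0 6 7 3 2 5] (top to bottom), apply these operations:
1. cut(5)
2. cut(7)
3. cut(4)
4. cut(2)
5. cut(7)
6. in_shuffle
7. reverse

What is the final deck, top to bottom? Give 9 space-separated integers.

After op 1 (cut(5)): [7 3 2 5 4 8 1 0 6]
After op 2 (cut(7)): [0 6 7 3 2 5 4 8 1]
After op 3 (cut(4)): [2 5 4 8 1 0 6 7 3]
After op 4 (cut(2)): [4 8 1 0 6 7 3 2 5]
After op 5 (cut(7)): [2 5 4 8 1 0 6 7 3]
After op 6 (in_shuffle): [1 2 0 5 6 4 7 8 3]
After op 7 (reverse): [3 8 7 4 6 5 0 2 1]

Answer: 3 8 7 4 6 5 0 2 1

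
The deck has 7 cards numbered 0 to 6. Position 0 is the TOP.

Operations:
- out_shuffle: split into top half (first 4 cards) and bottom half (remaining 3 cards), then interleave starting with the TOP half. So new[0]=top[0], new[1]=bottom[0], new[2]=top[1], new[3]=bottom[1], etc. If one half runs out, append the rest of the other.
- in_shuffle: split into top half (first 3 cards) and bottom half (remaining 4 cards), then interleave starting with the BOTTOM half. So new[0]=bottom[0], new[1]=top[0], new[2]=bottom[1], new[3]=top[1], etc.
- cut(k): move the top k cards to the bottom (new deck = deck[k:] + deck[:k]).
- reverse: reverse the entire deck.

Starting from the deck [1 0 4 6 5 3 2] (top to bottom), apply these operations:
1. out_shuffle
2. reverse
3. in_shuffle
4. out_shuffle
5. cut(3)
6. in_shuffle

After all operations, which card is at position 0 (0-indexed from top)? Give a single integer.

Answer: 2

Derivation:
After op 1 (out_shuffle): [1 5 0 3 4 2 6]
After op 2 (reverse): [6 2 4 3 0 5 1]
After op 3 (in_shuffle): [3 6 0 2 5 4 1]
After op 4 (out_shuffle): [3 5 6 4 0 1 2]
After op 5 (cut(3)): [4 0 1 2 3 5 6]
After op 6 (in_shuffle): [2 4 3 0 5 1 6]
Position 0: card 2.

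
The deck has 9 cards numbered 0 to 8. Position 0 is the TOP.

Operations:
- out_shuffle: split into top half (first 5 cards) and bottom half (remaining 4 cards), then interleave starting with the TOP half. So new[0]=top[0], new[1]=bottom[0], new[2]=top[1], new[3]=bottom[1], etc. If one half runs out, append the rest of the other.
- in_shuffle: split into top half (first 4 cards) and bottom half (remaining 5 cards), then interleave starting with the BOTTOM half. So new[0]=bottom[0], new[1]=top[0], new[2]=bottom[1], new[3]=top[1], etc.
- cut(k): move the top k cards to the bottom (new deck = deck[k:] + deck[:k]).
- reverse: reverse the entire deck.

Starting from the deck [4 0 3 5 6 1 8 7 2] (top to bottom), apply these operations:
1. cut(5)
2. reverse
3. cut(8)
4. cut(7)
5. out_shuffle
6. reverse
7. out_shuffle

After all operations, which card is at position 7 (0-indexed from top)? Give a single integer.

Answer: 7

Derivation:
After op 1 (cut(5)): [1 8 7 2 4 0 3 5 6]
After op 2 (reverse): [6 5 3 0 4 2 7 8 1]
After op 3 (cut(8)): [1 6 5 3 0 4 2 7 8]
After op 4 (cut(7)): [7 8 1 6 5 3 0 4 2]
After op 5 (out_shuffle): [7 3 8 0 1 4 6 2 5]
After op 6 (reverse): [5 2 6 4 1 0 8 3 7]
After op 7 (out_shuffle): [5 0 2 8 6 3 4 7 1]
Position 7: card 7.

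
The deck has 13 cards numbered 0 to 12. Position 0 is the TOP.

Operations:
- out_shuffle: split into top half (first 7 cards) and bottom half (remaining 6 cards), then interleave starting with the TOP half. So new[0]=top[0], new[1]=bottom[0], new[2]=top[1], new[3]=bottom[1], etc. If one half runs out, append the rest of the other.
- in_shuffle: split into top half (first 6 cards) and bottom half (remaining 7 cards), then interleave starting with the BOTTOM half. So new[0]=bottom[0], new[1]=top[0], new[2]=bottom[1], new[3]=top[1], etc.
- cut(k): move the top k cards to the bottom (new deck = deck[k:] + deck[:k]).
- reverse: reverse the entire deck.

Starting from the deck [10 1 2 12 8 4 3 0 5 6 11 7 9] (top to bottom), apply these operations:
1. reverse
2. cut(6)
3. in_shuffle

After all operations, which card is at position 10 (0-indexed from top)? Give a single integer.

After op 1 (reverse): [9 7 11 6 5 0 3 4 8 12 2 1 10]
After op 2 (cut(6)): [3 4 8 12 2 1 10 9 7 11 6 5 0]
After op 3 (in_shuffle): [10 3 9 4 7 8 11 12 6 2 5 1 0]
Position 10: card 5.

Answer: 5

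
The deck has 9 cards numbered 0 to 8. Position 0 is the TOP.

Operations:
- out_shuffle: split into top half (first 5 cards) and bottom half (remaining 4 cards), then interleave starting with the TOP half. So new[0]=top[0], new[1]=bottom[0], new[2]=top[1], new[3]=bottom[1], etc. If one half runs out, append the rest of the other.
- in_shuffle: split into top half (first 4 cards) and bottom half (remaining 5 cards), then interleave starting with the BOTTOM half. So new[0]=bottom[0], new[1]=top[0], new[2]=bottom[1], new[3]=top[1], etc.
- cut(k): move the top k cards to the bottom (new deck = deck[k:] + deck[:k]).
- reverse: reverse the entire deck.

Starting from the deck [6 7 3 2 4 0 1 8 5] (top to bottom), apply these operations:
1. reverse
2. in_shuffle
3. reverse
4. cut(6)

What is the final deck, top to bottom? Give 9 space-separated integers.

Answer: 2 5 4 6 0 7 1 3 8

Derivation:
After op 1 (reverse): [5 8 1 0 4 2 3 7 6]
After op 2 (in_shuffle): [4 5 2 8 3 1 7 0 6]
After op 3 (reverse): [6 0 7 1 3 8 2 5 4]
After op 4 (cut(6)): [2 5 4 6 0 7 1 3 8]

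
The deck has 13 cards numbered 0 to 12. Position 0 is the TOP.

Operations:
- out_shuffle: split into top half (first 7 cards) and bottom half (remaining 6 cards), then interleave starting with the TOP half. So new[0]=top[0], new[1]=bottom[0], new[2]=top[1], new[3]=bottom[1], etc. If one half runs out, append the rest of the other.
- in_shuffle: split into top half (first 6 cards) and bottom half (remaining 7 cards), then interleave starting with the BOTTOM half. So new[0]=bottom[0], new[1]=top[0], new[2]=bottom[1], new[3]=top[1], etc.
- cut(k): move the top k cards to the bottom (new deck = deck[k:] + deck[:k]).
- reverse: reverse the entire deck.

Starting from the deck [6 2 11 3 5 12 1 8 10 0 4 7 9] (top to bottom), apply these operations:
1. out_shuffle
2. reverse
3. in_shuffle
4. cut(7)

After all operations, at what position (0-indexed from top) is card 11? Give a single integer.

After op 1 (out_shuffle): [6 8 2 10 11 0 3 4 5 7 12 9 1]
After op 2 (reverse): [1 9 12 7 5 4 3 0 11 10 2 8 6]
After op 3 (in_shuffle): [3 1 0 9 11 12 10 7 2 5 8 4 6]
After op 4 (cut(7)): [7 2 5 8 4 6 3 1 0 9 11 12 10]
Card 11 is at position 10.

Answer: 10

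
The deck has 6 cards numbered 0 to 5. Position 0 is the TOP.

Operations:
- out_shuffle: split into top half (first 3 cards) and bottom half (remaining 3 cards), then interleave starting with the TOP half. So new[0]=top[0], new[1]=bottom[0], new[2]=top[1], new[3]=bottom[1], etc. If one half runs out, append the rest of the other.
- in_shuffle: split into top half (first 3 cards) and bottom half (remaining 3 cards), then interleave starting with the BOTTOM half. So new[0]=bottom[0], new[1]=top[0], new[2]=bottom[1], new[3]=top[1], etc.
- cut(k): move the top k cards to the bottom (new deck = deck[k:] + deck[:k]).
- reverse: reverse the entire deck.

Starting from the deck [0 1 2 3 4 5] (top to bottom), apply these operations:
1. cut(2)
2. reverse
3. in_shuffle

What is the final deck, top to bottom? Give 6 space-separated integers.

Answer: 4 1 3 0 2 5

Derivation:
After op 1 (cut(2)): [2 3 4 5 0 1]
After op 2 (reverse): [1 0 5 4 3 2]
After op 3 (in_shuffle): [4 1 3 0 2 5]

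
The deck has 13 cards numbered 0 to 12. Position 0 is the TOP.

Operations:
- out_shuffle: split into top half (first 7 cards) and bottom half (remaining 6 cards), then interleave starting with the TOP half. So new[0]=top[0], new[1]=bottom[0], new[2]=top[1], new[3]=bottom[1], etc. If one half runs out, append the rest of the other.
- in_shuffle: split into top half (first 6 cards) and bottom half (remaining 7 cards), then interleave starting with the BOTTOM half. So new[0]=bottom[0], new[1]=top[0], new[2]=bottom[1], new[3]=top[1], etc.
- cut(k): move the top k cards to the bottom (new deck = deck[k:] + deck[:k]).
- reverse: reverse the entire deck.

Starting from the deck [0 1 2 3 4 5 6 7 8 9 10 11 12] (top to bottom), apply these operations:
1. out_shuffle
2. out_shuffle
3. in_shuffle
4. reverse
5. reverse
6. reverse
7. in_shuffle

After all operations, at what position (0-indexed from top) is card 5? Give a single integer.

After op 1 (out_shuffle): [0 7 1 8 2 9 3 10 4 11 5 12 6]
After op 2 (out_shuffle): [0 10 7 4 1 11 8 5 2 12 9 6 3]
After op 3 (in_shuffle): [8 0 5 10 2 7 12 4 9 1 6 11 3]
After op 4 (reverse): [3 11 6 1 9 4 12 7 2 10 5 0 8]
After op 5 (reverse): [8 0 5 10 2 7 12 4 9 1 6 11 3]
After op 6 (reverse): [3 11 6 1 9 4 12 7 2 10 5 0 8]
After op 7 (in_shuffle): [12 3 7 11 2 6 10 1 5 9 0 4 8]
Card 5 is at position 8.

Answer: 8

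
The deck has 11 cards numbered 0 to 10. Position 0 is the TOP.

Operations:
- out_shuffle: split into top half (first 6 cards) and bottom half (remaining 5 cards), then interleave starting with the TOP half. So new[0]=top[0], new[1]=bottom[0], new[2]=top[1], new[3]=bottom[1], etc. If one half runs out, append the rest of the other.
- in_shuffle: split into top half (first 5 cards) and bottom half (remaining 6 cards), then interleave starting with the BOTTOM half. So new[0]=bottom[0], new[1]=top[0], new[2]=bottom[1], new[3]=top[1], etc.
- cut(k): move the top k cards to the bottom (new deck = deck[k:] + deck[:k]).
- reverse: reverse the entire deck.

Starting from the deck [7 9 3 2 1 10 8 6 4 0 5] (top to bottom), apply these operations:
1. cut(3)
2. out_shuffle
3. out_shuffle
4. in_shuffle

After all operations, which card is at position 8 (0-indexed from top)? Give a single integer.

After op 1 (cut(3)): [2 1 10 8 6 4 0 5 7 9 3]
After op 2 (out_shuffle): [2 0 1 5 10 7 8 9 6 3 4]
After op 3 (out_shuffle): [2 8 0 9 1 6 5 3 10 4 7]
After op 4 (in_shuffle): [6 2 5 8 3 0 10 9 4 1 7]
Position 8: card 4.

Answer: 4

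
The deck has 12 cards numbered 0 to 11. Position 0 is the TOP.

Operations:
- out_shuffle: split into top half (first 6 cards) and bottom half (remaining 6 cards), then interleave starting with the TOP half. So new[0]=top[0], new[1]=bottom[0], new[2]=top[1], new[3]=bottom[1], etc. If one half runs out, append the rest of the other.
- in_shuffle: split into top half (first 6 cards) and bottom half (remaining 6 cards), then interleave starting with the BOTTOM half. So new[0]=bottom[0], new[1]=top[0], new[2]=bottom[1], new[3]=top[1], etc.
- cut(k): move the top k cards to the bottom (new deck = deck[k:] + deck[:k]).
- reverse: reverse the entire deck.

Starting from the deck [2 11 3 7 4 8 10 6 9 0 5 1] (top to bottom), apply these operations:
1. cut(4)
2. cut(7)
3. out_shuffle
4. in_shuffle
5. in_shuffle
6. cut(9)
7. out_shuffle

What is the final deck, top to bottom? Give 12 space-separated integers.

Answer: 7 1 6 4 2 9 0 11 3 8 10 5

Derivation:
After op 1 (cut(4)): [4 8 10 6 9 0 5 1 2 11 3 7]
After op 2 (cut(7)): [1 2 11 3 7 4 8 10 6 9 0 5]
After op 3 (out_shuffle): [1 8 2 10 11 6 3 9 7 0 4 5]
After op 4 (in_shuffle): [3 1 9 8 7 2 0 10 4 11 5 6]
After op 5 (in_shuffle): [0 3 10 1 4 9 11 8 5 7 6 2]
After op 6 (cut(9)): [7 6 2 0 3 10 1 4 9 11 8 5]
After op 7 (out_shuffle): [7 1 6 4 2 9 0 11 3 8 10 5]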